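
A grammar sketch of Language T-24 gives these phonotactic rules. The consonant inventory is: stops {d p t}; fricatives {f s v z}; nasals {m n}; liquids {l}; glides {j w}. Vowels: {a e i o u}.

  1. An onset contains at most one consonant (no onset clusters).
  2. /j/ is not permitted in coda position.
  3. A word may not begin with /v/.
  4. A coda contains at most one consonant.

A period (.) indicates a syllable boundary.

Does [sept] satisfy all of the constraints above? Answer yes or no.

[sept] — violates constraint 4: syllable 1 coda /pt/ has 2 consonants (> 1) → ill-formed

no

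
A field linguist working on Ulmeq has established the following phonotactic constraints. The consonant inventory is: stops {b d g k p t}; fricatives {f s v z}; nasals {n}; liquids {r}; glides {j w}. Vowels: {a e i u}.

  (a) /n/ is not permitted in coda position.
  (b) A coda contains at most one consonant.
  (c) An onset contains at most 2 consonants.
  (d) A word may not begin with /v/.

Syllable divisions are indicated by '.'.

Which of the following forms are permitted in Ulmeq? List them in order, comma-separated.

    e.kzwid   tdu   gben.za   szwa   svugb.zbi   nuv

tdu, nuv

e.kzwid — violates constraint (c): syllable 2 onset /kzw/ has 3 consonants (> 2) → not permitted
tdu — σ1 onset /td/ (2C), coda /∅/ ok → permitted
gben.za — violates constraint (a): syllable 1 coda contains /n/ → not permitted
szwa — violates constraint (c): syllable 1 onset /szw/ has 3 consonants (> 2) → not permitted
svugb.zbi — violates constraint (b): syllable 1 coda /gb/ has 2 consonants (> 1) → not permitted
nuv — σ1 onset /n/, coda /v/ ok → permitted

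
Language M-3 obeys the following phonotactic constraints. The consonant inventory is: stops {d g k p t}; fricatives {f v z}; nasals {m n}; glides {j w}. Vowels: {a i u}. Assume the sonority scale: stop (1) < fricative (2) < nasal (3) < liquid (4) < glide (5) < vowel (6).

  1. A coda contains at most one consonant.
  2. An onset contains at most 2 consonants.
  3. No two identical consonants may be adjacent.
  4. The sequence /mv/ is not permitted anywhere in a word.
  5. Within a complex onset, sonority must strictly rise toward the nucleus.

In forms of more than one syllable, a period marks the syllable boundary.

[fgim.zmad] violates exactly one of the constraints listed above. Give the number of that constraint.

5

[fgim.zmad]: syllable 1 onset /fg/: /f/ (fricative, 2) → /g/ (stop, 1) does not rise.
This is a violation of constraint 5: "Within a complex onset, sonority must strictly rise toward the nucleus."
The remaining constraints (1, 2, 3, 4) are satisfied.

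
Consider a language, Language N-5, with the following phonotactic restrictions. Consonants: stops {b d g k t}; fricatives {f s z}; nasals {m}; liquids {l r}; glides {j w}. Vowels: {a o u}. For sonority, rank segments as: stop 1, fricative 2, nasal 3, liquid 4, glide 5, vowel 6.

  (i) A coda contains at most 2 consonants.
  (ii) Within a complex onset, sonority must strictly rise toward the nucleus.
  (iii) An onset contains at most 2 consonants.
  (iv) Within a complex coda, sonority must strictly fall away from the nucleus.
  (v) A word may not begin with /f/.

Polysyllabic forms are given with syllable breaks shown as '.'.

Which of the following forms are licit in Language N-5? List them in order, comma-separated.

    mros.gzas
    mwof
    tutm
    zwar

mros.gzas — σ1 onset /mr/ (3→4 rises), coda /s/ ok; σ2 onset /gz/ (1→2 rises), coda /s/ ok → licit
mwof — σ1 onset /mw/ (3→5 rises), coda /f/ ok → licit
tutm — violates constraint (iv): syllable 1 coda /tm/: /t/ (stop, 1) → /m/ (nasal, 3) does not fall → illicit
zwar — σ1 onset /zw/ (2→5 rises), coda /r/ ok → licit

mros.gzas, mwof, zwar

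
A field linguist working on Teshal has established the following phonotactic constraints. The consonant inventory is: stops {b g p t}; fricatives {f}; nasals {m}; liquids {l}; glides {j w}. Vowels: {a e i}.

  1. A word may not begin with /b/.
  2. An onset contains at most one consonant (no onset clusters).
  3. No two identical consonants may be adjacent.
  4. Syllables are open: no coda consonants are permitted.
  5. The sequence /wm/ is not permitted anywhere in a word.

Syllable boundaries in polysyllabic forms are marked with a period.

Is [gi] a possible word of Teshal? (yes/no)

yes

[gi] — σ1 onset /g/, coda /∅/ ok → phonotactically legal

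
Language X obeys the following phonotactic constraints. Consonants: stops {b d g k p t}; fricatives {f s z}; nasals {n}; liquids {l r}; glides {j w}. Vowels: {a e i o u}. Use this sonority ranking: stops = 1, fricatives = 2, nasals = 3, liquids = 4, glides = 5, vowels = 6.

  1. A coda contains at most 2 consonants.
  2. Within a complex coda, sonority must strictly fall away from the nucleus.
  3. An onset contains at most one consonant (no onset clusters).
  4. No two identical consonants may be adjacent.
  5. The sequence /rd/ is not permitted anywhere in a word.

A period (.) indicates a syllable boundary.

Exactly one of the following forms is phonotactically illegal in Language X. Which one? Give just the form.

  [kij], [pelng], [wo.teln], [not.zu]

[pelng]

[kij] — σ1 onset /k/, coda /j/ ok → phonotactically legal
[pelng] — violates constraint 1: syllable 1 coda /lng/ has 3 consonants (> 2) → phonotactically illegal
[wo.teln] — σ1 onset /w/, coda /∅/ ok; σ2 onset /t/, coda /ln/ (4→3 falls) ok → phonotactically legal
[not.zu] — σ1 onset /n/, coda /t/ ok; σ2 onset /z/, coda /∅/ ok → phonotactically legal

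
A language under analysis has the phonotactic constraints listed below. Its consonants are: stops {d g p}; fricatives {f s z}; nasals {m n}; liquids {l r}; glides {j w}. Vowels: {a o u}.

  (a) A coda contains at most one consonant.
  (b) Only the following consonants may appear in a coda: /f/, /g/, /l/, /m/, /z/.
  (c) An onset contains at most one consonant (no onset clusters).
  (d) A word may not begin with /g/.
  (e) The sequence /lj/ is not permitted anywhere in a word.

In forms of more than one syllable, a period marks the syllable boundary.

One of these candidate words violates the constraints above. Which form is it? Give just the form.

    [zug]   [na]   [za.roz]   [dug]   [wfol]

[wfol]

[zug] — σ1 onset /z/, coda /g/ ok → permitted
[na] — σ1 onset /n/, coda /∅/ ok → permitted
[za.roz] — σ1 onset /z/, coda /∅/ ok; σ2 onset /r/, coda /z/ ok → permitted
[dug] — σ1 onset /d/, coda /g/ ok → permitted
[wfol] — violates constraint (c): syllable 1 onset /wf/ has 2 consonants (> 1) → not permitted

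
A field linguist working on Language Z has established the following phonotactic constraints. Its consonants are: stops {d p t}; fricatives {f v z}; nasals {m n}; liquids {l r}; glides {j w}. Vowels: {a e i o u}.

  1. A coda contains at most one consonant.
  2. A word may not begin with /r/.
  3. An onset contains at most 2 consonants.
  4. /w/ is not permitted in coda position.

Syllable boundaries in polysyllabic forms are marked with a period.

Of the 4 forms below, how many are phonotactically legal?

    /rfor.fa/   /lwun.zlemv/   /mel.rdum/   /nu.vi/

2

/rfor.fa/ — violates constraint 2: word begins with /r/ → phonotactically illegal
/lwun.zlemv/ — violates constraint 1: syllable 2 coda /mv/ has 2 consonants (> 1) → phonotactically illegal
/mel.rdum/ — σ1 onset /m/, coda /l/ ok; σ2 onset /rd/ (2C), coda /m/ ok → phonotactically legal
/nu.vi/ — σ1 onset /n/, coda /∅/ ok; σ2 onset /v/, coda /∅/ ok → phonotactically legal
Phonotactically legal: /mel.rdum/, /nu.vi/ → 2.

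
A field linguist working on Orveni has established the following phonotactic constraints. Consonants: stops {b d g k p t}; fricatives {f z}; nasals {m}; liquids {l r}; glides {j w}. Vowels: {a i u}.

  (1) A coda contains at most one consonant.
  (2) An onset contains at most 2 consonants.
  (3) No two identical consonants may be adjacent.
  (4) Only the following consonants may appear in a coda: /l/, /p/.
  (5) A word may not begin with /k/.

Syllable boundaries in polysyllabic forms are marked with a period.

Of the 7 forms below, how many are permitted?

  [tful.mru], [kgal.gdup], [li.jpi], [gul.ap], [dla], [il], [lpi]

[tful.mru] — σ1 onset /tf/ (2C), coda /l/ ok; σ2 onset /mr/ (2C), coda /∅/ ok → permitted
[kgal.gdup] — violates constraint 5: word begins with /k/ → not permitted
[li.jpi] — σ1 onset /l/, coda /∅/ ok; σ2 onset /jp/ (2C), coda /∅/ ok → permitted
[gul.ap] — σ1 onset /g/, coda /l/ ok; σ2 onset /∅/, coda /p/ ok → permitted
[dla] — σ1 onset /dl/ (2C), coda /∅/ ok → permitted
[il] — σ1 onset /∅/, coda /l/ ok → permitted
[lpi] — σ1 onset /lp/ (2C), coda /∅/ ok → permitted
Permitted: [tful.mru], [li.jpi], [gul.ap], [dla], [il], [lpi] → 6.

6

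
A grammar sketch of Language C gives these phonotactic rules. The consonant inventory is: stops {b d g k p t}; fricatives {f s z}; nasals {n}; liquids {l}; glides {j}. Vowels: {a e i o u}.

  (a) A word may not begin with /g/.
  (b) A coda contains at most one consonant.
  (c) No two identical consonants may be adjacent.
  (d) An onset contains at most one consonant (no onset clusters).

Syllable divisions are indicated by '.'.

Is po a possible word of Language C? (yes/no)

po — σ1 onset /p/, coda /∅/ ok → licit

yes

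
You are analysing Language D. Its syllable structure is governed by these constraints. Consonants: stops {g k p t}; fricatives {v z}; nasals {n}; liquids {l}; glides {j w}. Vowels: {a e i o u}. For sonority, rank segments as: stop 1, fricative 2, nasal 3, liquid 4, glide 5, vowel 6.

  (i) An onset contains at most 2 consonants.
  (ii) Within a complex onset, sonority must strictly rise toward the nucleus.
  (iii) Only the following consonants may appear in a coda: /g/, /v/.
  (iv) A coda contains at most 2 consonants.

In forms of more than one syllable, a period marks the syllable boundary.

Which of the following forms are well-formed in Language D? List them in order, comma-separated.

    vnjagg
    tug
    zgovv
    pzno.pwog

tug

vnjagg — violates constraint (i): syllable 1 onset /vnj/ has 3 consonants (> 2) → ill-formed
tug — σ1 onset /t/, coda /g/ ok → well-formed
zgovv — violates constraint (ii): syllable 1 onset /zg/: /z/ (fricative, 2) → /g/ (stop, 1) does not rise → ill-formed
pzno.pwog — violates constraint (i): syllable 1 onset /pzn/ has 3 consonants (> 2) → ill-formed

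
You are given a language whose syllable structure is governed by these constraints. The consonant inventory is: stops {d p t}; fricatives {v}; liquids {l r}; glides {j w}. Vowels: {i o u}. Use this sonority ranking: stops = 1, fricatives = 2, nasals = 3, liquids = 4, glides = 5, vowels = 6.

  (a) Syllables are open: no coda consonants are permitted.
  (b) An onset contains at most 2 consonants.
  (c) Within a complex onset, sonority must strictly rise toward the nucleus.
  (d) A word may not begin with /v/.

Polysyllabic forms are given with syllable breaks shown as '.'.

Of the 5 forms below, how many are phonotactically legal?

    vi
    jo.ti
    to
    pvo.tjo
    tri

4

vi — violates constraint (d): word begins with /v/ → phonotactically illegal
jo.ti — σ1 onset /j/, coda /∅/ ok; σ2 onset /t/, coda /∅/ ok → phonotactically legal
to — σ1 onset /t/, coda /∅/ ok → phonotactically legal
pvo.tjo — σ1 onset /pv/ (1→2 rises), coda /∅/ ok; σ2 onset /tj/ (1→5 rises), coda /∅/ ok → phonotactically legal
tri — σ1 onset /tr/ (1→4 rises), coda /∅/ ok → phonotactically legal
Phonotactically legal: jo.ti, to, pvo.tjo, tri → 4.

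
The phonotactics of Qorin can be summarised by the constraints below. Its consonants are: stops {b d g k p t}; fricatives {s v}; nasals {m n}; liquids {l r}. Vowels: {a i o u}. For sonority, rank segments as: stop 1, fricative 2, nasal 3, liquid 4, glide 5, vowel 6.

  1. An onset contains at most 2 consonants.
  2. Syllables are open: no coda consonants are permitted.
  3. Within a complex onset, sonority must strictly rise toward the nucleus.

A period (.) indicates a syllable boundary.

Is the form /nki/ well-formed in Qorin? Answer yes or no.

/nki/ — violates constraint 3: syllable 1 onset /nk/: /n/ (nasal, 3) → /k/ (stop, 1) does not rise → ill-formed

no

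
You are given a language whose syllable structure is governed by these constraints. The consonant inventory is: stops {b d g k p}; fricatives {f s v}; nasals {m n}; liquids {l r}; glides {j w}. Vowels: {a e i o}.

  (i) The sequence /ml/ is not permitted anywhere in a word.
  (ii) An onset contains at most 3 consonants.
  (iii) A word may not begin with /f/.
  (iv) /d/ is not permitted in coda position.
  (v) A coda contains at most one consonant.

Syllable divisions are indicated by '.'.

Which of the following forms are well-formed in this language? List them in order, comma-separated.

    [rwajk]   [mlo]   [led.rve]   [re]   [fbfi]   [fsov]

[rwajk] — violates constraint (v): syllable 1 coda /jk/ has 2 consonants (> 1) → ill-formed
[mlo] — violates constraint (i): contains banned sequence /ml/ → ill-formed
[led.rve] — violates constraint (iv): syllable 1 coda contains /d/ → ill-formed
[re] — σ1 onset /r/, coda /∅/ ok → well-formed
[fbfi] — violates constraint (iii): word begins with /f/ → ill-formed
[fsov] — violates constraint (iii): word begins with /f/ → ill-formed

[re]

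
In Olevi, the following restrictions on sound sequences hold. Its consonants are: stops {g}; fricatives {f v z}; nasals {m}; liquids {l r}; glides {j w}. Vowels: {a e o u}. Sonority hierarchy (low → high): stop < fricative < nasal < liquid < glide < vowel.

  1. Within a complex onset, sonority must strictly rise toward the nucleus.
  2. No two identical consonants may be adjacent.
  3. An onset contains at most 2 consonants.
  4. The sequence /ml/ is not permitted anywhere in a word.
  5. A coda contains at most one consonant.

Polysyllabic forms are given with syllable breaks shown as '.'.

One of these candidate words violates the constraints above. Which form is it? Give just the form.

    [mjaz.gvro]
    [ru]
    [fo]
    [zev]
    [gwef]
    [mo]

[mjaz.gvro]

[mjaz.gvro] — violates constraint 3: syllable 2 onset /gvr/ has 3 consonants (> 2) → ill-formed
[ru] — σ1 onset /r/, coda /∅/ ok → well-formed
[fo] — σ1 onset /f/, coda /∅/ ok → well-formed
[zev] — σ1 onset /z/, coda /v/ ok → well-formed
[gwef] — σ1 onset /gw/ (1→5 rises), coda /f/ ok → well-formed
[mo] — σ1 onset /m/, coda /∅/ ok → well-formed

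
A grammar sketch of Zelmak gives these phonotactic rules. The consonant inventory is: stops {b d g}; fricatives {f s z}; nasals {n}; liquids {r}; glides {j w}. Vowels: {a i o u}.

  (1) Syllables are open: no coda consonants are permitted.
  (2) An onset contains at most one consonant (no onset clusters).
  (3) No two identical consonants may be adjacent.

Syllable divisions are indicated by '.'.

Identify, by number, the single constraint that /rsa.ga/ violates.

2

/rsa.ga/: syllable 1 onset /rs/ has 2 consonants (> 1).
This is a violation of constraint 2: "An onset contains at most one consonant (no onset clusters)."
The remaining constraints (1, 3) are satisfied.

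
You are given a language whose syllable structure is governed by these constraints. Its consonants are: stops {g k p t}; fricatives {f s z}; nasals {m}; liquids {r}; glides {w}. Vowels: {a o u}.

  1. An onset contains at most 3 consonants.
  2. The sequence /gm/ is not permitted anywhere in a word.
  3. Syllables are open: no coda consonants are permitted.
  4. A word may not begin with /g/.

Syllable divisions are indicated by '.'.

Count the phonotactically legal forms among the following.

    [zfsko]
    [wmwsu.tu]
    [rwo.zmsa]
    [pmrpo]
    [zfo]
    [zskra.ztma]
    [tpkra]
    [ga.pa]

[zfsko] — violates constraint 1: syllable 1 onset /zfsk/ has 4 consonants (> 3) → phonotactically illegal
[wmwsu.tu] — violates constraint 1: syllable 1 onset /wmws/ has 4 consonants (> 3) → phonotactically illegal
[rwo.zmsa] — σ1 onset /rw/ (2C), coda /∅/ ok; σ2 onset /zms/ (3C), coda /∅/ ok → phonotactically legal
[pmrpo] — violates constraint 1: syllable 1 onset /pmrp/ has 4 consonants (> 3) → phonotactically illegal
[zfo] — σ1 onset /zf/ (2C), coda /∅/ ok → phonotactically legal
[zskra.ztma] — violates constraint 1: syllable 1 onset /zskr/ has 4 consonants (> 3) → phonotactically illegal
[tpkra] — violates constraint 1: syllable 1 onset /tpkr/ has 4 consonants (> 3) → phonotactically illegal
[ga.pa] — violates constraint 4: word begins with /g/ → phonotactically illegal
Phonotactically legal: [rwo.zmsa], [zfo] → 2.

2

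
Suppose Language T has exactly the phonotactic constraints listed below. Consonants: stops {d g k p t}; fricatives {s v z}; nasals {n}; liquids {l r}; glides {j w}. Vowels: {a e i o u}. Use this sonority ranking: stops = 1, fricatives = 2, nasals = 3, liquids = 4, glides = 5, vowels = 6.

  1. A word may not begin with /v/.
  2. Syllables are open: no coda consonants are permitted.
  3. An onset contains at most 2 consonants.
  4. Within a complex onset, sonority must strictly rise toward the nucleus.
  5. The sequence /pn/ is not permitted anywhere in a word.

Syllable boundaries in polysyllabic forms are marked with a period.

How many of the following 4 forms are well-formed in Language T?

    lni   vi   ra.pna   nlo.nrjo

0

lni — violates constraint 4: syllable 1 onset /ln/: /l/ (liquid, 4) → /n/ (nasal, 3) does not rise → ill-formed
vi — violates constraint 1: word begins with /v/ → ill-formed
ra.pna — violates constraint 5: contains banned sequence /pn/ → ill-formed
nlo.nrjo — violates constraint 3: syllable 2 onset /nrj/ has 3 consonants (> 2) → ill-formed
No form is well-formed → 0.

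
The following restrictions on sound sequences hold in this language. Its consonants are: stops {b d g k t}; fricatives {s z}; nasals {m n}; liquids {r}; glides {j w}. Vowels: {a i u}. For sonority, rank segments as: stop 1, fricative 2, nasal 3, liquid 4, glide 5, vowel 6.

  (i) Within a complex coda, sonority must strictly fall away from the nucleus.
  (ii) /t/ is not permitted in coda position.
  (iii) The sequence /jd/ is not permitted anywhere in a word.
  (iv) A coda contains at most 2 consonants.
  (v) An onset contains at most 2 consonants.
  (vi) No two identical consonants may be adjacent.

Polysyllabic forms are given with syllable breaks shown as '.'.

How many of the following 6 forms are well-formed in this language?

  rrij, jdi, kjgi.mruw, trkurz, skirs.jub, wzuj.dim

rrij — violates constraint (vi): adjacent identical consonants /rr/ → ill-formed
jdi — violates constraint (iii): contains banned sequence /jd/ → ill-formed
kjgi.mruw — violates constraint (v): syllable 1 onset /kjg/ has 3 consonants (> 2) → ill-formed
trkurz — violates constraint (v): syllable 1 onset /trk/ has 3 consonants (> 2) → ill-formed
skirs.jub — σ1 onset /sk/ (2C), coda /rs/ (4→2 falls) ok; σ2 onset /j/, coda /b/ ok → well-formed
wzuj.dim — violates constraint (iii): contains banned sequence /jd/ → ill-formed
Well-formed: skirs.jub → 1.

1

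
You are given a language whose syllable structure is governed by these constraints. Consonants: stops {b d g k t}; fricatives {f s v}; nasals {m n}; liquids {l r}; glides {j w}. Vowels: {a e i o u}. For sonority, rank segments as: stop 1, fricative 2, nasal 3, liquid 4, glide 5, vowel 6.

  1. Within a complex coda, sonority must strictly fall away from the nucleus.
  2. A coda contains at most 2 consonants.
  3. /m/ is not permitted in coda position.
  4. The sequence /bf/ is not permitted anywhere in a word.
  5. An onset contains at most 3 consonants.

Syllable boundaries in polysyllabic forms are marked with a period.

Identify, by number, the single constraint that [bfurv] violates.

[bfurv]: contains banned sequence /bf/.
This is a violation of constraint 4: "The sequence /bf/ is not permitted anywhere in a word."
The remaining constraints (1, 2, 3, 5) are satisfied.

4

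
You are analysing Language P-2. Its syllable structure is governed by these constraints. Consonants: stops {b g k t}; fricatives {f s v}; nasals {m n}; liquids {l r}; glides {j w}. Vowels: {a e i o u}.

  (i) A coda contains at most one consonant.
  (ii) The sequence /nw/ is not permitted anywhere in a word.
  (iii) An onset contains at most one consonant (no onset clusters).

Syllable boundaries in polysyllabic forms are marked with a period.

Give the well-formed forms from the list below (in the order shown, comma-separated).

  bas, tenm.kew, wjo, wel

bas — σ1 onset /b/, coda /s/ ok → well-formed
tenm.kew — violates constraint (i): syllable 1 coda /nm/ has 2 consonants (> 1) → ill-formed
wjo — violates constraint (iii): syllable 1 onset /wj/ has 2 consonants (> 1) → ill-formed
wel — σ1 onset /w/, coda /l/ ok → well-formed

bas, wel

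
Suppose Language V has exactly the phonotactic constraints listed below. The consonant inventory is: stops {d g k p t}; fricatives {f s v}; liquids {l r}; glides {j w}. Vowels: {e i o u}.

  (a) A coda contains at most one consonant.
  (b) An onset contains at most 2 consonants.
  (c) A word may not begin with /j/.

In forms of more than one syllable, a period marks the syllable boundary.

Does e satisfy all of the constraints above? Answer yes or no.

yes

e — σ1 onset /∅/, coda /∅/ ok → phonotactically legal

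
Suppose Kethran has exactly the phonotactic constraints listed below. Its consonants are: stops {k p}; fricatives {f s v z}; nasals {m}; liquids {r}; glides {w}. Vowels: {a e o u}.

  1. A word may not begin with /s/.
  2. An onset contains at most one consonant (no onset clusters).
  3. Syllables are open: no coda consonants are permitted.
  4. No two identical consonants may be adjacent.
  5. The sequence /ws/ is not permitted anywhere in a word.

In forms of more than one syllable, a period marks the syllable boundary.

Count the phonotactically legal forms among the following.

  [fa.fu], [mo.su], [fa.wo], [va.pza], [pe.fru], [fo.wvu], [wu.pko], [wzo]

[fa.fu] — σ1 onset /f/, coda /∅/ ok; σ2 onset /f/, coda /∅/ ok → phonotactically legal
[mo.su] — σ1 onset /m/, coda /∅/ ok; σ2 onset /s/, coda /∅/ ok → phonotactically legal
[fa.wo] — σ1 onset /f/, coda /∅/ ok; σ2 onset /w/, coda /∅/ ok → phonotactically legal
[va.pza] — violates constraint 2: syllable 2 onset /pz/ has 2 consonants (> 1) → phonotactically illegal
[pe.fru] — violates constraint 2: syllable 2 onset /fr/ has 2 consonants (> 1) → phonotactically illegal
[fo.wvu] — violates constraint 2: syllable 2 onset /wv/ has 2 consonants (> 1) → phonotactically illegal
[wu.pko] — violates constraint 2: syllable 2 onset /pk/ has 2 consonants (> 1) → phonotactically illegal
[wzo] — violates constraint 2: syllable 1 onset /wz/ has 2 consonants (> 1) → phonotactically illegal
Phonotactically legal: [fa.fu], [mo.su], [fa.wo] → 3.

3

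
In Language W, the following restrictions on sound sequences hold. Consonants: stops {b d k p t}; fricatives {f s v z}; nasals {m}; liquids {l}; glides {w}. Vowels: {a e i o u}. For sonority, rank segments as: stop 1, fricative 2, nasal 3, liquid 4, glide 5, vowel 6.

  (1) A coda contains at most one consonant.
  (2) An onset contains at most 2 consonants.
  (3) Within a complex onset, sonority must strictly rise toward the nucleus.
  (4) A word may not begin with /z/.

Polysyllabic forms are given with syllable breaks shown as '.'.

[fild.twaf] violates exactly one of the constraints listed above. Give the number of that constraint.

[fild.twaf]: syllable 1 coda /ld/ has 2 consonants (> 1).
This is a violation of constraint 1: "A coda contains at most one consonant."
The remaining constraints (2, 3, 4) are satisfied.

1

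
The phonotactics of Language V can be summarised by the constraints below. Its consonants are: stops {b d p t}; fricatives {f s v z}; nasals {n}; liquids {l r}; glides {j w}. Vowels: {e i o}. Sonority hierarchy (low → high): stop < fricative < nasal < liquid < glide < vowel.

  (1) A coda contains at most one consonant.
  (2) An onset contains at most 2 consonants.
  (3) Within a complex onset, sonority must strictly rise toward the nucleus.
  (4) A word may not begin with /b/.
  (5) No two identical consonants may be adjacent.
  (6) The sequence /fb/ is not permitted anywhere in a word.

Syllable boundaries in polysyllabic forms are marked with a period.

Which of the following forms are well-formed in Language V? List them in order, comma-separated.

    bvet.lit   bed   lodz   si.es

bvet.lit — violates constraint 4: word begins with /b/ → ill-formed
bed — violates constraint 4: word begins with /b/ → ill-formed
lodz — violates constraint 1: syllable 1 coda /dz/ has 2 consonants (> 1) → ill-formed
si.es — σ1 onset /s/, coda /∅/ ok; σ2 onset /∅/, coda /s/ ok → well-formed

si.es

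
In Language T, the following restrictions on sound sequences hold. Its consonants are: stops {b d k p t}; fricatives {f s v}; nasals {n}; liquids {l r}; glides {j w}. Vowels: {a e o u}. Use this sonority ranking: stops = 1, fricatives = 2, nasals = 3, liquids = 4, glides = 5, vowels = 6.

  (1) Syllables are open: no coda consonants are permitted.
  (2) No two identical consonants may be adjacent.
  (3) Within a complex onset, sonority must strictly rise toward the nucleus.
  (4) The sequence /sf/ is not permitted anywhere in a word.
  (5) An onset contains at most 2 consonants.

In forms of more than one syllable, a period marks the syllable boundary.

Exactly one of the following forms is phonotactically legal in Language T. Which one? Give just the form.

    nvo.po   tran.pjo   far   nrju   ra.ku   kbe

ra.ku

nvo.po — violates constraint 3: syllable 1 onset /nv/: /n/ (nasal, 3) → /v/ (fricative, 2) does not rise → phonotactically illegal
tran.pjo — violates constraint 1: syllable 1 coda /n/ has 1 consonant (> 0) → phonotactically illegal
far — violates constraint 1: syllable 1 coda /r/ has 1 consonant (> 0) → phonotactically illegal
nrju — violates constraint 5: syllable 1 onset /nrj/ has 3 consonants (> 2) → phonotactically illegal
ra.ku — σ1 onset /r/, coda /∅/ ok; σ2 onset /k/, coda /∅/ ok → phonotactically legal
kbe — violates constraint 3: syllable 1 onset /kb/: /k/ (stop, 1) → /b/ (stop, 1) does not rise → phonotactically illegal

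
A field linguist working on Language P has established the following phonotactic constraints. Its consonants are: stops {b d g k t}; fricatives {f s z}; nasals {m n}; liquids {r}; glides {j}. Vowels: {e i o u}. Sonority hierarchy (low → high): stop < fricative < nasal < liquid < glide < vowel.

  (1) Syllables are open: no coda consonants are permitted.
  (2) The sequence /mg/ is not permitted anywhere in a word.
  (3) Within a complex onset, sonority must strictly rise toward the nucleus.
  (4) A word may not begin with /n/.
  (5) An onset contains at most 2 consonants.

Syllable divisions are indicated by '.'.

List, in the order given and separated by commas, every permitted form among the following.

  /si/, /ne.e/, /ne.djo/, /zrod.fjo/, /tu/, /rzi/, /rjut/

/si/, /tu/

/si/ — σ1 onset /s/, coda /∅/ ok → permitted
/ne.e/ — violates constraint 4: word begins with /n/ → not permitted
/ne.djo/ — violates constraint 4: word begins with /n/ → not permitted
/zrod.fjo/ — violates constraint 1: syllable 1 coda /d/ has 1 consonant (> 0) → not permitted
/tu/ — σ1 onset /t/, coda /∅/ ok → permitted
/rzi/ — violates constraint 3: syllable 1 onset /rz/: /r/ (liquid, 4) → /z/ (fricative, 2) does not rise → not permitted
/rjut/ — violates constraint 1: syllable 1 coda /t/ has 1 consonant (> 0) → not permitted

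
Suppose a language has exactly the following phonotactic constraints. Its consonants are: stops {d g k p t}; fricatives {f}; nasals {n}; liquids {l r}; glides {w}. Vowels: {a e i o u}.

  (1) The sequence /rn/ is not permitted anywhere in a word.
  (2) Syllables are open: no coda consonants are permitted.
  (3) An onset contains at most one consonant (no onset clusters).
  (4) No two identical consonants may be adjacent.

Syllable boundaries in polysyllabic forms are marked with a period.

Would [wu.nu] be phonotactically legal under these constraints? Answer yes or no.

yes

[wu.nu] — σ1 onset /w/, coda /∅/ ok; σ2 onset /n/, coda /∅/ ok → phonotactically legal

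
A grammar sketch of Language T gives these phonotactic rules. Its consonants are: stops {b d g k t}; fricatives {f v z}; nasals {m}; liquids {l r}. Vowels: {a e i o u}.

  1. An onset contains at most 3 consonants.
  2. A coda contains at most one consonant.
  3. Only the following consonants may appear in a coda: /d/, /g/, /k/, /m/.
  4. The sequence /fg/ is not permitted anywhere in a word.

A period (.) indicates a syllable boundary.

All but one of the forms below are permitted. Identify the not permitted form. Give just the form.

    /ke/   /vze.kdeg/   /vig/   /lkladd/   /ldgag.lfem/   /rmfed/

/ke/ — σ1 onset /k/, coda /∅/ ok → permitted
/vze.kdeg/ — σ1 onset /vz/ (2C), coda /∅/ ok; σ2 onset /kd/ (2C), coda /g/ ok → permitted
/vig/ — σ1 onset /v/, coda /g/ ok → permitted
/lkladd/ — violates constraint 2: syllable 1 coda /dd/ has 2 consonants (> 1) → not permitted
/ldgag.lfem/ — σ1 onset /ldg/ (3C), coda /g/ ok; σ2 onset /lf/ (2C), coda /m/ ok → permitted
/rmfed/ — σ1 onset /rmf/ (3C), coda /d/ ok → permitted

/lkladd/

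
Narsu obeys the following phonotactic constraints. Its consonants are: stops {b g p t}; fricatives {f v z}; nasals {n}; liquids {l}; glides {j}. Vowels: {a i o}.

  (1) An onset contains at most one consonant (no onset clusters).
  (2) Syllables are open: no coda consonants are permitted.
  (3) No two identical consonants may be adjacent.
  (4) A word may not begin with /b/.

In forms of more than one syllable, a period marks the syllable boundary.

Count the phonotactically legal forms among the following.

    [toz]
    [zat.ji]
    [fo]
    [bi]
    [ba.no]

1

[toz] — violates constraint 2: syllable 1 coda /z/ has 1 consonant (> 0) → phonotactically illegal
[zat.ji] — violates constraint 2: syllable 1 coda /t/ has 1 consonant (> 0) → phonotactically illegal
[fo] — σ1 onset /f/, coda /∅/ ok → phonotactically legal
[bi] — violates constraint 4: word begins with /b/ → phonotactically illegal
[ba.no] — violates constraint 4: word begins with /b/ → phonotactically illegal
Phonotactically legal: [fo] → 1.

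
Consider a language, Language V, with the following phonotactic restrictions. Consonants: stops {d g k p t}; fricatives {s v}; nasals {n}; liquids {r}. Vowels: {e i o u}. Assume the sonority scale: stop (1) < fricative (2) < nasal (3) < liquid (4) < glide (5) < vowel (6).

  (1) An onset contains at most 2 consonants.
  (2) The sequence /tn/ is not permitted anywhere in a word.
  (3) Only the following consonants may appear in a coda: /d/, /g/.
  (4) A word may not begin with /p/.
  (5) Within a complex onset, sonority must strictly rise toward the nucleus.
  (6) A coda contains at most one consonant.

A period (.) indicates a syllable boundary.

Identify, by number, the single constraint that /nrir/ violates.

/nrir/: syllable 1 coda contains /r/, which is not a licensed coda consonant.
This is a violation of constraint 3: "Only the following consonants may appear in a coda: /d/, /g/."
The remaining constraints (1, 2, 4, 5, 6) are satisfied.

3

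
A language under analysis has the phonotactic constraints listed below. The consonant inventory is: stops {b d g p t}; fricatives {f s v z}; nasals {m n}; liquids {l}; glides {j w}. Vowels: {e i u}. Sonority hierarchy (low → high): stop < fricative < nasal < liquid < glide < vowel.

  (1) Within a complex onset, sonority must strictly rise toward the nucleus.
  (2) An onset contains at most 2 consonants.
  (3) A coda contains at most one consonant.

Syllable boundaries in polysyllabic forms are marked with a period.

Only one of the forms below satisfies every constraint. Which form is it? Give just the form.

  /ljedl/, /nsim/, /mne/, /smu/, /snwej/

/smu/

/ljedl/ — violates constraint 3: syllable 1 coda /dl/ has 2 consonants (> 1) → illicit
/nsim/ — violates constraint 1: syllable 1 onset /ns/: /n/ (nasal, 3) → /s/ (fricative, 2) does not rise → illicit
/mne/ — violates constraint 1: syllable 1 onset /mn/: /m/ (nasal, 3) → /n/ (nasal, 3) does not rise → illicit
/smu/ — σ1 onset /sm/ (2→3 rises), coda /∅/ ok → licit
/snwej/ — violates constraint 2: syllable 1 onset /snw/ has 3 consonants (> 2) → illicit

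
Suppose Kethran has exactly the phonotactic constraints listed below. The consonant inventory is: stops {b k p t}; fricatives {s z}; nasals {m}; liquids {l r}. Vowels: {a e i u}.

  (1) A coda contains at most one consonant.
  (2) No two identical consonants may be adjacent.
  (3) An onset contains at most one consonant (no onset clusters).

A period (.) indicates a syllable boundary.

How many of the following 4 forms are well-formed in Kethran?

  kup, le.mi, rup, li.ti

kup — σ1 onset /k/, coda /p/ ok → well-formed
le.mi — σ1 onset /l/, coda /∅/ ok; σ2 onset /m/, coda /∅/ ok → well-formed
rup — σ1 onset /r/, coda /p/ ok → well-formed
li.ti — σ1 onset /l/, coda /∅/ ok; σ2 onset /t/, coda /∅/ ok → well-formed
Well-formed: kup, le.mi, rup, li.ti → 4.

4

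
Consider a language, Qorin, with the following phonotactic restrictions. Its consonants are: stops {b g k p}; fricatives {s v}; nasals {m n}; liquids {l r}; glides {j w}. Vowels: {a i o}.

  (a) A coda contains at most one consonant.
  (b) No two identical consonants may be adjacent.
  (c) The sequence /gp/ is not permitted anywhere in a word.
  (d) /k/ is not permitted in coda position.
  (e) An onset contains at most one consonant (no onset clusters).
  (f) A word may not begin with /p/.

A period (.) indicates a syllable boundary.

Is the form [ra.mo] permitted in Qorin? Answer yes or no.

[ra.mo] — σ1 onset /r/, coda /∅/ ok; σ2 onset /m/, coda /∅/ ok → permitted

yes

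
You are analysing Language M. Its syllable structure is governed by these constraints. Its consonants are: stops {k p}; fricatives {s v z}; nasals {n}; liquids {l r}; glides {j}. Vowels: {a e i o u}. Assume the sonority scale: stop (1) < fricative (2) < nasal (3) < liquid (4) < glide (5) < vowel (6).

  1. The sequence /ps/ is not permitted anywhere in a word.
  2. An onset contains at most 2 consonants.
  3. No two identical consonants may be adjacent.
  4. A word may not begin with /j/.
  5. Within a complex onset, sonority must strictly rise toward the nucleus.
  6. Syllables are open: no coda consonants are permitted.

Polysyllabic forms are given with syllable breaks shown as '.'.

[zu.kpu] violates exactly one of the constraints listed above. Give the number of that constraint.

[zu.kpu]: syllable 2 onset /kp/: /k/ (stop, 1) → /p/ (stop, 1) does not rise.
This is a violation of constraint 5: "Within a complex onset, sonority must strictly rise toward the nucleus."
The remaining constraints (1, 2, 3, 4, 6) are satisfied.

5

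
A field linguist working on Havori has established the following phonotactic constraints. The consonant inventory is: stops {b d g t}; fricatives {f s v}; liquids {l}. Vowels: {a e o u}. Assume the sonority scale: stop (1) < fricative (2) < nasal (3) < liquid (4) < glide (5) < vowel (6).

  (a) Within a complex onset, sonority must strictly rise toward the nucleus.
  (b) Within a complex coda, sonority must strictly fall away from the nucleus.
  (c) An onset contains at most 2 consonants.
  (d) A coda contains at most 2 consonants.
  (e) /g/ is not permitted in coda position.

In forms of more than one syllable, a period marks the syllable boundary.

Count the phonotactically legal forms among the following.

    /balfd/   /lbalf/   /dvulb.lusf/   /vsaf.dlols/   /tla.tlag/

/balfd/ — violates constraint (d): syllable 1 coda /lfd/ has 3 consonants (> 2) → phonotactically illegal
/lbalf/ — violates constraint (a): syllable 1 onset /lb/: /l/ (liquid, 4) → /b/ (stop, 1) does not rise → phonotactically illegal
/dvulb.lusf/ — violates constraint (b): syllable 2 coda /sf/: /s/ (fricative, 2) → /f/ (fricative, 2) does not fall → phonotactically illegal
/vsaf.dlols/ — violates constraint (a): syllable 1 onset /vs/: /v/ (fricative, 2) → /s/ (fricative, 2) does not rise → phonotactically illegal
/tla.tlag/ — violates constraint (e): syllable 2 coda contains /g/ → phonotactically illegal
No form is phonotactically legal → 0.

0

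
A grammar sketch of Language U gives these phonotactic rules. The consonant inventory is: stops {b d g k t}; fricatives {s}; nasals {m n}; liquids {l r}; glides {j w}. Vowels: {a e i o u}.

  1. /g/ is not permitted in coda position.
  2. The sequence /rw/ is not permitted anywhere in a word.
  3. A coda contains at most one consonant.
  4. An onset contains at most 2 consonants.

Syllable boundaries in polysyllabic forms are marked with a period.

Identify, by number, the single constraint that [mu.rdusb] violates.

[mu.rdusb]: syllable 2 coda /sb/ has 2 consonants (> 1).
This is a violation of constraint 3: "A coda contains at most one consonant."
The remaining constraints (1, 2, 4) are satisfied.

3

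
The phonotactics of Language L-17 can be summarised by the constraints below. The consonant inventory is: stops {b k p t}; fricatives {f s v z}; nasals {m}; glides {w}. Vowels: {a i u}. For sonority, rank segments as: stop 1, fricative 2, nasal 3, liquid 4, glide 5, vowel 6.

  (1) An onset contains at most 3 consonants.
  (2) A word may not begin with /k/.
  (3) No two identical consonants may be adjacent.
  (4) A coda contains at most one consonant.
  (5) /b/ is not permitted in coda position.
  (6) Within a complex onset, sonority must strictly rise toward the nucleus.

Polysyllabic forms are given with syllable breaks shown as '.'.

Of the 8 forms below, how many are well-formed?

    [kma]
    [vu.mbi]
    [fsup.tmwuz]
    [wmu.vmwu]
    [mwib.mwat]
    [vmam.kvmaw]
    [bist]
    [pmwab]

1

[kma] — violates constraint 2: word begins with /k/ → ill-formed
[vu.mbi] — violates constraint 6: syllable 2 onset /mb/: /m/ (nasal, 3) → /b/ (stop, 1) does not rise → ill-formed
[fsup.tmwuz] — violates constraint 6: syllable 1 onset /fs/: /f/ (fricative, 2) → /s/ (fricative, 2) does not rise → ill-formed
[wmu.vmwu] — violates constraint 6: syllable 1 onset /wm/: /w/ (glide, 5) → /m/ (nasal, 3) does not rise → ill-formed
[mwib.mwat] — violates constraint 5: syllable 1 coda contains /b/ → ill-formed
[vmam.kvmaw] — σ1 onset /vm/ (2→3 rises), coda /m/ ok; σ2 onset /kvm/ (1→2→3 rises), coda /w/ ok → well-formed
[bist] — violates constraint 4: syllable 1 coda /st/ has 2 consonants (> 1) → ill-formed
[pmwab] — violates constraint 5: syllable 1 coda contains /b/ → ill-formed
Well-formed: [vmam.kvmaw] → 1.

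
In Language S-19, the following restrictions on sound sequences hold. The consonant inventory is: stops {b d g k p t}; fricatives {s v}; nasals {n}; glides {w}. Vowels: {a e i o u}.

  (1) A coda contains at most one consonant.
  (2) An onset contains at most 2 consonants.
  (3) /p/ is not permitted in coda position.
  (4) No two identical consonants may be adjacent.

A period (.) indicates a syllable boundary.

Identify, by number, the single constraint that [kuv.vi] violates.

4

[kuv.vi]: adjacent identical consonants /vv/.
This is a violation of constraint 4: "No two identical consonants may be adjacent."
The remaining constraints (1, 2, 3) are satisfied.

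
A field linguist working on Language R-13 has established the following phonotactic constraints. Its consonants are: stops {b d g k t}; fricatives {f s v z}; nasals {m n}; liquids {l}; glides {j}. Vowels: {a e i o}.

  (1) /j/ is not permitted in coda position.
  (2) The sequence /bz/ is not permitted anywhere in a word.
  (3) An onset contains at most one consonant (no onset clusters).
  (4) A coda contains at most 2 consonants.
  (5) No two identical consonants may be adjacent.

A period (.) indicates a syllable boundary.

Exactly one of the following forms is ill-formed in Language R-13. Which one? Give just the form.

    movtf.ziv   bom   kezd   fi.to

movtf.ziv — violates constraint 4: syllable 1 coda /vtf/ has 3 consonants (> 2) → ill-formed
bom — σ1 onset /b/, coda /m/ ok → well-formed
kezd — σ1 onset /k/, coda /zd/ (2C) ok → well-formed
fi.to — σ1 onset /f/, coda /∅/ ok; σ2 onset /t/, coda /∅/ ok → well-formed

movtf.ziv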